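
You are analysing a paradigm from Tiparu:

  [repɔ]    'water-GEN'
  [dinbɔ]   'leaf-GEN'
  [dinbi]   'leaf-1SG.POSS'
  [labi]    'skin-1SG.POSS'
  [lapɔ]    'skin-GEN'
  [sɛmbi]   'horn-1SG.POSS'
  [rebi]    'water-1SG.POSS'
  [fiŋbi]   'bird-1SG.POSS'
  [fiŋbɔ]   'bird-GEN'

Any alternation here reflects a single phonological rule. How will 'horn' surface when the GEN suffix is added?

The GEN suffix surfaces as [-bɔ] and [-pɔ], depending on the final segment of the stem.
The 1SG.POSS suffix, which begins with [b], is invariant after every stem; so [b] is not altered by any rule here.
The GEN suffix is therefore /-pɔ/ underlyingly, with post-nasal voicing: voiceless stops become voiced after a nasal.
After 'horn', which ends in a nasal, the suffix surfaces as [-bɔ], giving [sɛmbɔ].

[sɛmbɔ]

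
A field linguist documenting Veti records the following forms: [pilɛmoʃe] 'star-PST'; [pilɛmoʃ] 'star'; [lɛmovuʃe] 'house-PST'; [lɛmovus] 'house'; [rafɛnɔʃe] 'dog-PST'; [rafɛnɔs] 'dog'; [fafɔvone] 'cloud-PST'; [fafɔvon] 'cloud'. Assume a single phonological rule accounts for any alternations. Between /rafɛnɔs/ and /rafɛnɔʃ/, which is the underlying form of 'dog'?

/rafɛnɔs/

'dog' shows [ʃ] ~ [s] at the end of the stem ([rafɛnɔʃe] vs [rafɛnɔs]).
Compare 'star', with invariant [ʃ] in [pilɛmoʃe] and [pilɛmoʃ]: an analysis with underlying /ʃ/ and a rule producing [s] in isolation would wrongly predict alternation here too.
So /s/ is underlying, and a rule of palatalization before a front vowel — /s/ becomes palato-alveolar [ʃ] before a front vowel — gives [ʃ].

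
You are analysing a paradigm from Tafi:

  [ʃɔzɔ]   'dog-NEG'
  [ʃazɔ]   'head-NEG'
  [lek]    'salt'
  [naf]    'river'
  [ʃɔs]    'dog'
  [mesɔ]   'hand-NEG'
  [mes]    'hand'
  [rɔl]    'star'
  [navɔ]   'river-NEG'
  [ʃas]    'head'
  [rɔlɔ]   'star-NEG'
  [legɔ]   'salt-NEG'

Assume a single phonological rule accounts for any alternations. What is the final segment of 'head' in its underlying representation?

/z/

The stem for 'head' ends in [z] in [ʃazɔ] but [s] in [ʃas].
Compare 'hand', with invariant [s] in [mesɔ] and [mes]: an analysis with underlying /s/ and a rule producing [z] before the NEG suffix would wrongly predict alternation here too.
Therefore /z/ is basic and [s] is derived by word-final obstruent devoicing (voiced obstruents become voiceless word-finally).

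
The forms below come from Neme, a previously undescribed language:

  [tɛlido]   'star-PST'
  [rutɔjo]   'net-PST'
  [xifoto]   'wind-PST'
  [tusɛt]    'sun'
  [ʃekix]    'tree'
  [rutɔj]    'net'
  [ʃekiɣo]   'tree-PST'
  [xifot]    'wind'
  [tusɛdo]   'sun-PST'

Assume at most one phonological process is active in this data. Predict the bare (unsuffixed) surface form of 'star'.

[tɛlit]

'sun' shows [t] ~ [d] at the end of the stem ([tusɛt] vs [tusɛdo]).
Compare 'wind', with invariant [t] in [xifot] and [xifoto]: an analysis with underlying /t/ and a rule producing [d] before the PST suffix would wrongly predict alternation here too.
The underlying segment must be /d/; voiced obstruents become voiceless word-finally, yielding [t] there.
From [tɛlido] the stem 'star' is /tɛlid/; word-finally this yields [tɛlit].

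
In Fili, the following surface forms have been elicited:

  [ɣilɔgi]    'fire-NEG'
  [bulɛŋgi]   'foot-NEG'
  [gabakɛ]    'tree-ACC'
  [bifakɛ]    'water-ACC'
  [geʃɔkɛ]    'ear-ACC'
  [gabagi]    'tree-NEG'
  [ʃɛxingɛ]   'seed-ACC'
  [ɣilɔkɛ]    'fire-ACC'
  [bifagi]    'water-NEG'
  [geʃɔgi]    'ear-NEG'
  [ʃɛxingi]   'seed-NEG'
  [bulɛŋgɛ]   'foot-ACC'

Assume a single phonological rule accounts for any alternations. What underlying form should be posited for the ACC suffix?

/-kɛ/

The ACC morpheme has two allomorphs, [-gɛ] and [-kɛ].
By contrast the NEG suffix keeps its initial [g] throughout — that segment must be underlying.
So the underlying form is /-kɛ/, and voiceless stops become voiced after a nasal.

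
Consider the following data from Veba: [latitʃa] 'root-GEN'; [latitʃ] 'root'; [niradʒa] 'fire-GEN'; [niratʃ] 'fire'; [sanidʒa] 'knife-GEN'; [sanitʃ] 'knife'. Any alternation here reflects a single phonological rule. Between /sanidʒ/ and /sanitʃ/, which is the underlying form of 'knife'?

The stem for 'knife' ends in [dʒ] in [sanidʒa] but [tʃ] in [sanitʃ].
If /tʃ/ were underlying and a rule turned it into [dʒ] before the GEN suffix, 'root' would also alternate; but it has [tʃ] in both [latitʃa] and [latitʃ].
So /dʒ/ is underlying, and a rule of word-final obstruent devoicing — voiced obstruents become voiceless word-finally — gives [tʃ].

/sanidʒ/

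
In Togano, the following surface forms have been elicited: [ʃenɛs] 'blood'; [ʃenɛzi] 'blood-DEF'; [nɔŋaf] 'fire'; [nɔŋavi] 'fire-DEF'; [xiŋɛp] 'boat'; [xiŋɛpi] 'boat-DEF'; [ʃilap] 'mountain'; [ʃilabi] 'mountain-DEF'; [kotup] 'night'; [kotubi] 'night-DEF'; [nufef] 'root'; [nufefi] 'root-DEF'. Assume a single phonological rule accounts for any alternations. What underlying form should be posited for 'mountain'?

'mountain' shows [p] ~ [b] at the end of the stem ([ʃilap] vs [ʃilabi]).
If /p/ were underlying and a rule turned it into [b] before the DEF suffix, 'boat' would also alternate; but it has [p] in both [xiŋɛp] and [xiŋɛpi].
So /b/ is underlying, and a rule of word-final obstruent devoicing — voiced obstruents become voiceless word-finally — gives [p].
So 'mountain' = /ʃilab/.

/ʃilab/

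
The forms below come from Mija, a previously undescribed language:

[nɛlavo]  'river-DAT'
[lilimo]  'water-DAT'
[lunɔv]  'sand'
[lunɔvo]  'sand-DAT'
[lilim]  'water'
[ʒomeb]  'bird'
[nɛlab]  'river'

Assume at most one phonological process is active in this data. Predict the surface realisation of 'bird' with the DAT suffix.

[ʒomevo]

The stem for 'river' ends in [v] in [nɛlavo] but [b] in [nɛlab].
The stem 'sand' ([lunɔvo], [lunɔv]) shows [v] unchanged in both environments, so [v] cannot be basic with [b] derived in isolation.
The underlying segment must be /b/; voiced stops become fricatives between vowels, yielding [v] there.
The one attested form of 'bird', [ʒomeb], shows underlying /ʒomeb/. Applying the same rule between vowels gives [ʒomevo].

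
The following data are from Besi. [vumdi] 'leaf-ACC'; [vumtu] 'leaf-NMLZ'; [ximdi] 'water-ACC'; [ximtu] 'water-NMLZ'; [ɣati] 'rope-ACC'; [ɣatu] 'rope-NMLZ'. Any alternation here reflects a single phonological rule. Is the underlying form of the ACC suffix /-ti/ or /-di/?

The ACC morpheme has two allomorphs, [-di] and [-ti].
By contrast the NMLZ suffix keeps its initial [t] throughout — that segment must be underlying.
So the underlying form is /-di/, and voiced stops become voiceless after a vowel.

/-di/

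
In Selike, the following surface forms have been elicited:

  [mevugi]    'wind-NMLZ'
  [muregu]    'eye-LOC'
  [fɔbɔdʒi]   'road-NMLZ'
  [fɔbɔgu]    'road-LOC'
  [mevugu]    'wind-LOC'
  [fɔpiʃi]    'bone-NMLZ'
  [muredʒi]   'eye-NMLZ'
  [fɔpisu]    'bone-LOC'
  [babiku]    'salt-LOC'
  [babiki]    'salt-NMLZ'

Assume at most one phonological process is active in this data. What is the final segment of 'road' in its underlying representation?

/dʒ/

The root 'road' surfaces as [fɔbɔgu] and [fɔbɔdʒi], with a stem-final [g] ~ [dʒ] alternation.
But 'wind' keeps [g] in both environments ([mevugu], [mevugi]), so there is no rule changing /g/ to [dʒ] before the NMLZ suffix.
The underlying segment must be /dʒ/; palato-alveolar /dʒ/ and /ʃ/ become [g] and [s] when no front vowel follows, yielding [g] there.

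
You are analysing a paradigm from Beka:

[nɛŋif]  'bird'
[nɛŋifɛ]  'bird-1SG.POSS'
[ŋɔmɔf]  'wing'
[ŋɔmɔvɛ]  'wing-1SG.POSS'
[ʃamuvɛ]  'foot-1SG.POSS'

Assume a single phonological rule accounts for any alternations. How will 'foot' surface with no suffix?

The root 'wing' surfaces as [ŋɔmɔf] and [ŋɔmɔvɛ], with a stem-final [f] ~ [v] alternation.
Compare 'bird', with invariant [f] in [nɛŋif] and [nɛŋifɛ]: an analysis with underlying /f/ and a rule producing [v] before the 1SG.POSS suffix would wrongly predict alternation here too.
The underlying segment must be /v/; voiced obstruents become voiceless word-finally, yielding [f] there.
The one attested form of 'foot', [ʃamuvɛ], shows underlying /ʃamuv/. Applying the same rule word-finally gives [ʃamuf].

[ʃamuf]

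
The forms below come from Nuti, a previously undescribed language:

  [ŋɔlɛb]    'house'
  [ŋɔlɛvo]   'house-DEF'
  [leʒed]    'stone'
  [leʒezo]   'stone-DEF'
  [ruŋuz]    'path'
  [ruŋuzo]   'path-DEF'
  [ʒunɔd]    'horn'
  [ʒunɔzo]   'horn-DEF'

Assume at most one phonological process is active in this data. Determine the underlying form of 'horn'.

The root 'horn' surfaces as [ʒunɔd] and [ʒunɔzo], with a stem-final [d] ~ [z] alternation.
The stem 'path' ([ruŋuz], [ruŋuzo]) shows [z] unchanged in both environments, so [z] cannot be basic with [d] derived in isolation.
So /d/ is underlying, and a rule of intervocalic spirantization — voiced stops become fricatives between vowels — gives [z].
So 'horn' = /ʒunɔd/.

/ʒunɔd/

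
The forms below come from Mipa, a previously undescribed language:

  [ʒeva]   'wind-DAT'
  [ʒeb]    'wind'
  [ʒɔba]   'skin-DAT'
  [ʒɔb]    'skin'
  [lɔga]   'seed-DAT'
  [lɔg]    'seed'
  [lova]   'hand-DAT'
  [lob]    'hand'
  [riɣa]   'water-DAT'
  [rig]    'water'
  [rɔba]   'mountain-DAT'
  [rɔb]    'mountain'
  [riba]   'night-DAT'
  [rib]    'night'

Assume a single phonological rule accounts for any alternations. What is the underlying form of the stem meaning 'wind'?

/ʒev/

'wind' shows [v] ~ [b] at the end of the stem ([ʒeva] vs [ʒeb]).
If /b/ were underlying and a rule turned it into [v] before the DAT suffix, 'night' would also alternate; but it has [b] in both [riba] and [rib].
The underlying segment must be /v/; voiced fricatives become stops word-finally, yielding [b] there.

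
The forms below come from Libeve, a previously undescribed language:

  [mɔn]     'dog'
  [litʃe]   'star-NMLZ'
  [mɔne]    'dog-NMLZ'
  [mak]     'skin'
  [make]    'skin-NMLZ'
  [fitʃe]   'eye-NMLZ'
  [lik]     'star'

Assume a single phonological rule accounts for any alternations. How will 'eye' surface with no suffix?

[fik]

The stem for 'star' ends in [k] in [lik] but [tʃ] in [litʃe].
But 'skin' keeps [k] in both environments ([mak], [make]), so there is no rule changing /k/ to [tʃ] before the NMLZ suffix.
The alternation reflects depalatalization: palato-alveolar /tʃ/ becomes [k] when no front vowel follows. /tʃ/ is underlying.
The one attested form of 'eye', [fitʃe], shows underlying /fitʃ/. Applying the same rule when no front vowel follows gives [fik].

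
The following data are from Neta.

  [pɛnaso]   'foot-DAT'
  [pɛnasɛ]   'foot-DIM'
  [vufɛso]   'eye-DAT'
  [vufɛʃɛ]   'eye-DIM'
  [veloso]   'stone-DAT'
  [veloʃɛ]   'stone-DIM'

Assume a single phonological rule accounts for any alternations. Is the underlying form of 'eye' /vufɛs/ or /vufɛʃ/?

/vufɛʃ/

The stem for 'eye' ends in [s] in [vufɛso] but [ʃ] in [vufɛʃɛ].
But 'foot' keeps [s] in both environments ([pɛnaso], [pɛnasɛ]), so there is no rule changing /s/ to [ʃ] before the DIM suffix.
The alternation reflects depalatalization: palato-alveolar /ʃ/ becomes [s] when no front vowel follows. /ʃ/ is underlying.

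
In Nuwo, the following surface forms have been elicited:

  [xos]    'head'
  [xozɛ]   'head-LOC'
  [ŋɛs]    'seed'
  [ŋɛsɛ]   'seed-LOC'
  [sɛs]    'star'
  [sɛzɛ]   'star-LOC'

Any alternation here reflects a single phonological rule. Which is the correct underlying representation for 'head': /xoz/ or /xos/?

The stem for 'head' ends in [s] in [xos] but [z] in [xozɛ].
The stem 'seed' ([ŋɛs], [ŋɛsɛ]) shows [s] unchanged in both environments, so [s] cannot be basic with [z] derived before the LOC suffix.
Therefore /z/ is basic and [s] is derived by word-final obstruent devoicing (voiced obstruents become voiceless word-finally).

/xoz/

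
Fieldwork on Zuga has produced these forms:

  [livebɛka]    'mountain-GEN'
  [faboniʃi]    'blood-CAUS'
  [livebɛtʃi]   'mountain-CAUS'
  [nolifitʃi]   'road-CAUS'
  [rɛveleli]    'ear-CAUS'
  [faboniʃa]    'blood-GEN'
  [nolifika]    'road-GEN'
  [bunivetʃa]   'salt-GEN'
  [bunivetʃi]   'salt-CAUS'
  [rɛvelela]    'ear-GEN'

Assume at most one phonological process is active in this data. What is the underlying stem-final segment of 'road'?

/k/

The root 'road' surfaces as [nolifitʃi] and [nolifika], with a stem-final [tʃ] ~ [k] alternation.
But 'salt' keeps [tʃ] in both environments ([bunivetʃi], [bunivetʃa]), so there is no rule changing /tʃ/ to [k] before the GEN suffix.
The underlying segment must be /k/; /k/ becomes palato-alveolar [tʃ] before a front vowel, yielding [tʃ] there.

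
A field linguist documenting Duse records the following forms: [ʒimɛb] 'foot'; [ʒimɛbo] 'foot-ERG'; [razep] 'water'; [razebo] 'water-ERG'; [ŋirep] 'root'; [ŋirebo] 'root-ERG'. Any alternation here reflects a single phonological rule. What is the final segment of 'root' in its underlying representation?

The root 'root' surfaces as [ŋirep] and [ŋirebo], with a stem-final [p] ~ [b] alternation.
If /b/ were underlying and a rule turned it into [p] in isolation, 'foot' would also alternate; but it has [b] in both [ʒimɛb] and [ʒimɛbo].
So /p/ is underlying, and a rule of intervocalic voicing — voiceless stops become voiced between vowels — gives [b].

/p/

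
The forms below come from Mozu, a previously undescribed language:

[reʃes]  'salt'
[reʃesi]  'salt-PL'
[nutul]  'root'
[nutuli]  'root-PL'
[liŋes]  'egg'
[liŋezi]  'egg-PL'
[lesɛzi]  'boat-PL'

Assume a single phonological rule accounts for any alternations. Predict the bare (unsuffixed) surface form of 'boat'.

[lesɛs]

'egg' shows [s] ~ [z] at the end of the stem ([liŋes] vs [liŋezi]).
If /s/ were underlying and a rule turned it into [z] before the PL suffix, 'salt' would also alternate; but it has [s] in both [reʃes] and [reʃesi].
The underlying segment must be /z/; voiced obstruents become voiceless word-finally, yielding [s] there.
The one attested form of 'boat', [lesɛzi], shows underlying /lesɛz/. Applying the same rule word-finally gives [lesɛs].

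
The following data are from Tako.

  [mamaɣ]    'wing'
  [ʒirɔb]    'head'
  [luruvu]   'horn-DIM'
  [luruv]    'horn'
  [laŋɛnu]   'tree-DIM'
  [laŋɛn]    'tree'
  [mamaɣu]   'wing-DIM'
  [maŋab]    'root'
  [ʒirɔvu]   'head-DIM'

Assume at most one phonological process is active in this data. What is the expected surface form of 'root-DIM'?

[maŋavu]

The root 'head' surfaces as [ʒirɔb] and [ʒirɔvu], with a stem-final [b] ~ [v] alternation.
Compare 'horn', with invariant [v] in [luruv] and [luruvu]: an analysis with underlying /v/ and a rule producing [b] in isolation would wrongly predict alternation here too.
The alternation reflects intervocalic spirantization: voiced stops become fricatives between vowels. /b/ is underlying.
The one attested form of 'root', [maŋab], shows underlying /maŋab/. Applying the same rule between vowels gives [maŋavu].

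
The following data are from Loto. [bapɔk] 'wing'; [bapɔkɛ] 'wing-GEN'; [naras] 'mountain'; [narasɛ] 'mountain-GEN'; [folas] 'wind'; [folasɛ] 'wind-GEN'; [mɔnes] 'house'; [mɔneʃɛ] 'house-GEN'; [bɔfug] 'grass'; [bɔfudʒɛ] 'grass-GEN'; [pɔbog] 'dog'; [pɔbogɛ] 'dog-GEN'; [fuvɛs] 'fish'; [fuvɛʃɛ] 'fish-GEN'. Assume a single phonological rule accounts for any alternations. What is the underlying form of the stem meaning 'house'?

In [mɔnes] and [mɔneʃɛ] the final segment of 'house' alternates: [s] ~ [ʃ].
If /s/ were underlying and a rule turned it into [ʃ] before the GEN suffix, 'mountain' would also alternate; but it has [s] in both [naras] and [narasɛ].
So /ʃ/ is underlying, and a rule of depalatalization — palato-alveolar /dʒ/ and /ʃ/ become [g] and [s] when no front vowel follows — gives [s].

/mɔneʃ/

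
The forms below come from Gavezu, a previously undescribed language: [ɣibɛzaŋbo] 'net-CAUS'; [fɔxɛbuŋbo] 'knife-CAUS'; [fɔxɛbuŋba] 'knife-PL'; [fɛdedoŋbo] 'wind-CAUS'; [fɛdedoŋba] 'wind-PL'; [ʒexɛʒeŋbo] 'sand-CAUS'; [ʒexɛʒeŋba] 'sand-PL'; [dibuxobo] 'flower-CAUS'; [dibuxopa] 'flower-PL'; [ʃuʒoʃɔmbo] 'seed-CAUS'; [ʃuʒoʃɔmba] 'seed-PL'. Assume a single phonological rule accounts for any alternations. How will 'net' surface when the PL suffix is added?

[ɣibɛzaŋba]

The PL morpheme has two allomorphs, [-ba] and [-pa].
The CAUS suffix, which begins with [b], is invariant after every stem; so [b] is not altered by any rule here.
So the underlying form is /-pa/, and voiceless stops become voiced after a nasal.
After 'net', which ends in a nasal, the suffix surfaces as [-ba], giving [ɣibɛzaŋba].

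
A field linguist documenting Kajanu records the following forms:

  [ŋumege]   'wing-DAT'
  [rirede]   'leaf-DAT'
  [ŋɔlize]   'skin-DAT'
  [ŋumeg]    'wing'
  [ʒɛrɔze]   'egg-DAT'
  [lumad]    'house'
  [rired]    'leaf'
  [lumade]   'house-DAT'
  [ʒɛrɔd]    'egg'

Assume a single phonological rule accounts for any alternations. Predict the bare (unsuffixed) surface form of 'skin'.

[ŋɔlid]

In [ʒɛrɔd] and [ʒɛrɔze] the final segment of 'egg' alternates: [d] ~ [z].
Compare 'leaf', with invariant [d] in [rired] and [rirede]: an analysis with underlying /d/ and a rule producing [z] before the DAT suffix would wrongly predict alternation here too.
The underlying segment must be /z/; voiced fricatives become stops word-finally, yielding [d] there.
The one attested form of 'skin', [ŋɔlize], shows underlying /ŋɔliz/. Applying the same rule word-finally gives [ŋɔlid].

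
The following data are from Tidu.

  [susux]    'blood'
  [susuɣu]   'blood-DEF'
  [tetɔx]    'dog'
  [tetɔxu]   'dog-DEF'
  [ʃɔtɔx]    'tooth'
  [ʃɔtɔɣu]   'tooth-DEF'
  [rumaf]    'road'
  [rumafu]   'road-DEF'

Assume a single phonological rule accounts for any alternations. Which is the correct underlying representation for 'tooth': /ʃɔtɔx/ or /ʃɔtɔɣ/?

/ʃɔtɔɣ/

The stem for 'tooth' ends in [x] in [ʃɔtɔx] but [ɣ] in [ʃɔtɔɣu].
If /x/ were underlying and a rule turned it into [ɣ] before the DEF suffix, 'dog' would also alternate; but it has [x] in both [tetɔx] and [tetɔxu].
The alternation reflects word-final obstruent devoicing: voiced obstruents become voiceless word-finally. /ɣ/ is underlying.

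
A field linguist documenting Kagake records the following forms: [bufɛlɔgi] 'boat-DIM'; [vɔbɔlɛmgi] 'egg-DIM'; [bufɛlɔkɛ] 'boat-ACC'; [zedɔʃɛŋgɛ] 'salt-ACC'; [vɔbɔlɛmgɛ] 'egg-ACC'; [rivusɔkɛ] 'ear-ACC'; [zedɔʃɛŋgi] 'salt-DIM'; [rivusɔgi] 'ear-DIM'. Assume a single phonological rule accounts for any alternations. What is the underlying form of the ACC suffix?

The ACC morpheme has two allomorphs, [-gɛ] and [-kɛ].
By contrast the DIM suffix keeps its initial [g] throughout — that segment must be underlying.
The ACC suffix is therefore /-kɛ/ underlyingly, with post-nasal voicing: voiceless stops become voiced after a nasal.

/-kɛ/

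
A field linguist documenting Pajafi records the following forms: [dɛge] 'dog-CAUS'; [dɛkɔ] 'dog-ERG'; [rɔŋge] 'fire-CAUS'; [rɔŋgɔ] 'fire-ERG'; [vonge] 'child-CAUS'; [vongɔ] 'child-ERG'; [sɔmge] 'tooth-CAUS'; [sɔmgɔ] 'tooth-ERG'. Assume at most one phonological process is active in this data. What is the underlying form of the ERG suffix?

/-kɔ/

The ERG morpheme has two allomorphs, [-gɔ] and [-kɔ].
The CAUS suffix, which begins with [g], is invariant after every stem; so [g] is not altered by any rule here.
The ERG suffix is therefore /-kɔ/ underlyingly, with post-nasal voicing: voiceless stops become voiced after a nasal.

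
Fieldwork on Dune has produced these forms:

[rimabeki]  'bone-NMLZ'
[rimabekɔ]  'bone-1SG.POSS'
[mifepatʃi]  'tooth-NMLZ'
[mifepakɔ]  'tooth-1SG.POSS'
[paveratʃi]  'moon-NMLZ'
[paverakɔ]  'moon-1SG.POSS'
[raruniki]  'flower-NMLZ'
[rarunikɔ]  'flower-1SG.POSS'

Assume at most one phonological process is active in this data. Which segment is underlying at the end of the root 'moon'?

The stem for 'moon' ends in [tʃ] in [paveratʃi] but [k] in [paverakɔ].
But 'flower' keeps [k] in both environments ([raruniki], [rarunikɔ]), so there is no rule changing /k/ to [tʃ] before the NMLZ suffix.
So /tʃ/ is underlying, and a rule of depalatalization — palato-alveolar /tʃ/ becomes [k] when no front vowel follows — gives [k].

/tʃ/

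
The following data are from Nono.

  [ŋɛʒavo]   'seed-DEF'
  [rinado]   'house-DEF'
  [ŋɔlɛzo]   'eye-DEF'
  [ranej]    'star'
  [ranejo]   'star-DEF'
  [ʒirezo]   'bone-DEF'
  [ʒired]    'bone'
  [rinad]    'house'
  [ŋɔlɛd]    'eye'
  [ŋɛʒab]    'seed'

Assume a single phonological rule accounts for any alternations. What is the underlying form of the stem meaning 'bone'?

The root 'bone' surfaces as [ʒirezo] and [ʒired], with a stem-final [z] ~ [d] alternation.
If /d/ were underlying and a rule turned it into [z] before the DEF suffix, 'house' would also alternate; but it has [d] in both [rinado] and [rinad].
The alternation reflects word-final hardening: voiced fricatives become stops word-finally. /z/ is underlying.

/ʒirez/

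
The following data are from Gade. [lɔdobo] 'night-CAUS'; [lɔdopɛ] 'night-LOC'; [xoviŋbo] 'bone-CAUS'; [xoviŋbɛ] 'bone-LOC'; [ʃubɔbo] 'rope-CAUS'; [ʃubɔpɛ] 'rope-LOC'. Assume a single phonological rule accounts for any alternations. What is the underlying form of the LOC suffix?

/-pɛ/

The LOC suffix surfaces as [-bɛ] and [-pɛ], depending on the final segment of the stem.
By contrast the CAUS suffix keeps its initial [b] throughout — that segment must be underlying.
So the underlying form is /-pɛ/, and voiceless stops become voiced after a nasal.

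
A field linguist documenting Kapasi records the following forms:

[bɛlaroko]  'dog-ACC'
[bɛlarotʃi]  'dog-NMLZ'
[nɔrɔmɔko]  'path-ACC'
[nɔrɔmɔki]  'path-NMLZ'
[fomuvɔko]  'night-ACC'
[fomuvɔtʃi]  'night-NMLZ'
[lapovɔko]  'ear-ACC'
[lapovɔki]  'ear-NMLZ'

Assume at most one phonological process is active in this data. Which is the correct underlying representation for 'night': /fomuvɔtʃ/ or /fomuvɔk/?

/fomuvɔtʃ/

In [fomuvɔko] and [fomuvɔtʃi] the final segment of 'night' alternates: [k] ~ [tʃ].
Compare 'path', with invariant [k] in [nɔrɔmɔko] and [nɔrɔmɔki]: an analysis with underlying /k/ and a rule producing [tʃ] before the NMLZ suffix would wrongly predict alternation here too.
So /tʃ/ is underlying, and a rule of depalatalization — palato-alveolar /tʃ/ becomes [k] when no front vowel follows — gives [k].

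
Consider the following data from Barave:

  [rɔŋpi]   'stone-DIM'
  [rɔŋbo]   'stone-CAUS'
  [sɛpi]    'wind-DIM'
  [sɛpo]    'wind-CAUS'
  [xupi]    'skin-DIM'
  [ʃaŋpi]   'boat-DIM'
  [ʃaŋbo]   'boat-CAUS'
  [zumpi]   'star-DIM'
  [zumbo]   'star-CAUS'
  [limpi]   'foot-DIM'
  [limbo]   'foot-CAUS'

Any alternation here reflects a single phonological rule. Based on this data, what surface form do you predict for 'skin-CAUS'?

[xupo]

The CAUS suffix surfaces as [-bo] and [-po], depending on the final segment of the stem.
The DIM suffix, which begins with [p], is invariant after every stem; so [p] is not altered by any rule here.
So the underlying form is /-bo/, and voiced stops become voiceless after a vowel.
After 'skin', which ends in a vowel, the suffix surfaces as [-po], giving [xupo].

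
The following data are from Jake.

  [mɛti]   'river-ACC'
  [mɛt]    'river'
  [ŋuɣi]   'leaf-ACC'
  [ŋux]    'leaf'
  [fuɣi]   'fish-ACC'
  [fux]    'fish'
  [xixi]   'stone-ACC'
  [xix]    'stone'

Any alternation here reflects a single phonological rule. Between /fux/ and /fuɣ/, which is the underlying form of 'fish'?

In [fuɣi] and [fux] the final segment of 'fish' alternates: [ɣ] ~ [x].
Compare 'stone', with invariant [x] in [xixi] and [xix]: an analysis with underlying /x/ and a rule producing [ɣ] before the ACC suffix would wrongly predict alternation here too.
Therefore /ɣ/ is basic and [x] is derived by word-final obstruent devoicing (voiced obstruents become voiceless word-finally).

/fuɣ/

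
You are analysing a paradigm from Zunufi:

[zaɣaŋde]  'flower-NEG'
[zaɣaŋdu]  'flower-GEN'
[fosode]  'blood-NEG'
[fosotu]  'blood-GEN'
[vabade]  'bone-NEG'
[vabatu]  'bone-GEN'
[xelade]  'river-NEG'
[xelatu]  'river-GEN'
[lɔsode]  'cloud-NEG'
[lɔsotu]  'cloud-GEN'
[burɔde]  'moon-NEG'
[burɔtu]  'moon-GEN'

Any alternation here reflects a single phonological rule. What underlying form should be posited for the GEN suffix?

/-tu/

The GEN suffix surfaces as [-du] and [-tu], depending on the final segment of the stem.
By contrast the NEG suffix keeps its initial [d] throughout — that segment must be underlying.
The GEN suffix is therefore /-tu/ underlyingly, with post-nasal voicing: voiceless stops become voiced after a nasal.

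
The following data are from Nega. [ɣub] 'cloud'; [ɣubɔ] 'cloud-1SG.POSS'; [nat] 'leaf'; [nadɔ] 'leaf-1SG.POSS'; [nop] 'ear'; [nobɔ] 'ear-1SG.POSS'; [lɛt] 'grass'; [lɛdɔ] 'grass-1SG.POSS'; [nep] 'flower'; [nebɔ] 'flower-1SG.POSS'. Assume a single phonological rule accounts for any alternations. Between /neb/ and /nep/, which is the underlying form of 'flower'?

In [nep] and [nebɔ] the final segment of 'flower' alternates: [p] ~ [b].
The stem 'cloud' ([ɣub], [ɣubɔ]) shows [b] unchanged in both environments, so [b] cannot be basic with [p] derived in isolation.
The underlying segment must be /p/; voiceless stops become voiced between vowels, yielding [b] there.

/nep/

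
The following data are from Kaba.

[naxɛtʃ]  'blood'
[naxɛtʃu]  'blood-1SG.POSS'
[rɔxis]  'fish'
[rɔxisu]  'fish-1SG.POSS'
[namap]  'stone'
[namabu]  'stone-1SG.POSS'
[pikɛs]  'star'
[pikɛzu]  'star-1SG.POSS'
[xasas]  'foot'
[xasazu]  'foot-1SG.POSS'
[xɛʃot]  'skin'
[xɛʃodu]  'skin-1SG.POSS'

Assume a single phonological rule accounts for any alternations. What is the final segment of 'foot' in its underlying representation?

The root 'foot' surfaces as [xasas] and [xasazu], with a stem-final [s] ~ [z] alternation.
If /s/ were underlying and a rule turned it into [z] before the 1SG.POSS suffix, 'fish' would also alternate; but it has [s] in both [rɔxis] and [rɔxisu].
Therefore /z/ is basic and [s] is derived by word-final obstruent devoicing (voiced obstruents become voiceless word-finally).

/z/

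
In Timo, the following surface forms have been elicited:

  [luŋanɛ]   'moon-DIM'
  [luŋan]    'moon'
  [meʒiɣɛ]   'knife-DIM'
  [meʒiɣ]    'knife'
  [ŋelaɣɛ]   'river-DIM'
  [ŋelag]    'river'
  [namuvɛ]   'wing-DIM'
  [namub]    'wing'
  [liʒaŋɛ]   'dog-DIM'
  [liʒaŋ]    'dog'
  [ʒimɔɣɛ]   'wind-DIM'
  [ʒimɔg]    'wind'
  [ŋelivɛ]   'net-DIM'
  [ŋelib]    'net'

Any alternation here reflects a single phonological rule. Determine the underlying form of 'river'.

/ŋelag/

In [ŋelaɣɛ] and [ŋelag] the final segment of 'river' alternates: [ɣ] ~ [g].
The stem 'knife' ([meʒiɣɛ], [meʒiɣ]) shows [ɣ] unchanged in both environments, so [ɣ] cannot be basic with [g] derived in isolation.
The underlying segment must be /g/; voiced stops become fricatives between vowels, yielding [ɣ] there.
The underlying form of 'river' is therefore /ŋelag/.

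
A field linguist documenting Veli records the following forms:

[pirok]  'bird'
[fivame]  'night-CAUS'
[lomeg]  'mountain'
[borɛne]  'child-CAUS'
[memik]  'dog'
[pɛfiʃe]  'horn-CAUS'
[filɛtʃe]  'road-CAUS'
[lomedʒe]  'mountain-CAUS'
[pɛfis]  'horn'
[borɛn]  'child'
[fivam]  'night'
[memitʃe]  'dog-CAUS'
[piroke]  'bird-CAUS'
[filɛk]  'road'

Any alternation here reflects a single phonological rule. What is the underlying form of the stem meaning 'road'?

'road' shows [tʃ] ~ [k] at the end of the stem ([filɛtʃe] vs [filɛk]).
Compare 'bird', with invariant [k] in [piroke] and [pirok]: an analysis with underlying /k/ and a rule producing [tʃ] before the CAUS suffix would wrongly predict alternation here too.
The underlying segment must be /tʃ/; palato-alveolar /tʃ/, /dʒ/ and /ʃ/ become [k], [g] and [s] when no front vowel follows, yielding [k] there.

/filɛtʃ/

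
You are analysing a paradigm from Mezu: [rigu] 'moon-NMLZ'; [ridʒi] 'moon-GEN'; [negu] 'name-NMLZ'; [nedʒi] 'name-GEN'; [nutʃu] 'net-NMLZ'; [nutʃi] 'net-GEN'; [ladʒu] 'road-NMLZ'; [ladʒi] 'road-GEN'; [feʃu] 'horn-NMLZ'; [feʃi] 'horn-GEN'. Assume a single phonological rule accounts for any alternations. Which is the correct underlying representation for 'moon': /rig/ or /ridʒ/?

The stem for 'moon' ends in [g] in [rigu] but [dʒ] in [ridʒi].
Compare 'road', with invariant [dʒ] in [ladʒu] and [ladʒi]: an analysis with underlying /dʒ/ and a rule producing [g] before the NMLZ suffix would wrongly predict alternation here too.
Therefore /g/ is basic and [dʒ] is derived by palatalization before a front vowel (/g/ becomes palato-alveolar [dʒ] before a front vowel).

/rig/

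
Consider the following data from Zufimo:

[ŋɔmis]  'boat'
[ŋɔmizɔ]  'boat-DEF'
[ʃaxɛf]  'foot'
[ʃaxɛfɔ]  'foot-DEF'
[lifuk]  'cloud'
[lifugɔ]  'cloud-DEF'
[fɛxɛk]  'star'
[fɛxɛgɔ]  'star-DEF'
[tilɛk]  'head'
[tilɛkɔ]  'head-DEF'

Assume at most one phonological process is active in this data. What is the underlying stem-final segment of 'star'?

The root 'star' surfaces as [fɛxɛk] and [fɛxɛgɔ], with a stem-final [k] ~ [g] alternation.
The stem 'head' ([tilɛk], [tilɛkɔ]) shows [k] unchanged in both environments, so [k] cannot be basic with [g] derived before the DEF suffix.
Therefore /g/ is basic and [k] is derived by word-final obstruent devoicing (voiced obstruents become voiceless word-finally).

/g/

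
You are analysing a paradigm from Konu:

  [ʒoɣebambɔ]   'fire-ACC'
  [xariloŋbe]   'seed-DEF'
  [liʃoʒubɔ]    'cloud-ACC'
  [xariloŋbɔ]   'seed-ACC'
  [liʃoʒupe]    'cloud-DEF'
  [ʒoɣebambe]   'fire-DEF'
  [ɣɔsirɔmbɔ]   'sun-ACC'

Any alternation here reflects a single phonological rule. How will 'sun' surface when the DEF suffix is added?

The DEF suffix surfaces as [-be] and [-pe], depending on the final segment of the stem.
By contrast the ACC suffix keeps its initial [b] throughout — that segment must be underlying.
The DEF suffix is therefore /-pe/ underlyingly, with post-nasal voicing: voiceless stops become voiced after a nasal.
After 'sun', which ends in a nasal, the suffix surfaces as [-be], giving [ɣɔsirɔmbe].

[ɣɔsirɔmbe]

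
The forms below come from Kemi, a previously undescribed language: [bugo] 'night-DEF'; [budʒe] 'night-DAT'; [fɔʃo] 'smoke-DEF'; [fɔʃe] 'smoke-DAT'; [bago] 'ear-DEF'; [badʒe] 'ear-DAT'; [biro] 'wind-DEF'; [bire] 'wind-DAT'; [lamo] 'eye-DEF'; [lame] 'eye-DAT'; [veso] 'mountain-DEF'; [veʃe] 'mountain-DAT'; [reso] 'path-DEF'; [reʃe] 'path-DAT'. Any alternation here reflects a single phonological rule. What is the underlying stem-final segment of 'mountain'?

/s/

The root 'mountain' surfaces as [veso] and [veʃe], with a stem-final [s] ~ [ʃ] alternation.
If /ʃ/ were underlying and a rule turned it into [s] before the DEF suffix, 'smoke' would also alternate; but it has [ʃ] in both [fɔʃo] and [fɔʃe].
The underlying segment must be /s/; /g/ and /s/ become palato-alveolar [dʒ] and [ʃ] before a front vowel, yielding [ʃ] there.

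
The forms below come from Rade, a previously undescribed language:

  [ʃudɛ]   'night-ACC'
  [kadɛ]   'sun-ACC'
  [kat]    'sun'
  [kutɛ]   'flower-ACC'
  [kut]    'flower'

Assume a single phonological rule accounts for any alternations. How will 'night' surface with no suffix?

The root 'sun' surfaces as [kadɛ] and [kat], with a stem-final [d] ~ [t] alternation.
But 'flower' keeps [t] in both environments ([kutɛ], [kut]), so there is no rule changing /t/ to [d] before the ACC suffix.
Therefore /d/ is basic and [t] is derived by word-final obstruent devoicing (voiced obstruents become voiceless word-finally).
From [ʃudɛ] the stem 'night' is /ʃud/; word-finally this yields [ʃut].

[ʃut]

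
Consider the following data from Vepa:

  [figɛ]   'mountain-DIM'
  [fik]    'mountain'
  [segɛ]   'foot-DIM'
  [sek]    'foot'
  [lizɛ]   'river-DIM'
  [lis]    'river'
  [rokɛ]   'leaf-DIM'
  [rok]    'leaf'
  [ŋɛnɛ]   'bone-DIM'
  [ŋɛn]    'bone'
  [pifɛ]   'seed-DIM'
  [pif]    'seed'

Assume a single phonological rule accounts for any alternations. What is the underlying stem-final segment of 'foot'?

/g/

The root 'foot' surfaces as [segɛ] and [sek], with a stem-final [g] ~ [k] alternation.
If /k/ were underlying and a rule turned it into [g] before the DIM suffix, 'leaf' would also alternate; but it has [k] in both [rokɛ] and [rok].
The underlying segment must be /g/; voiced obstruents become voiceless word-finally, yielding [k] there.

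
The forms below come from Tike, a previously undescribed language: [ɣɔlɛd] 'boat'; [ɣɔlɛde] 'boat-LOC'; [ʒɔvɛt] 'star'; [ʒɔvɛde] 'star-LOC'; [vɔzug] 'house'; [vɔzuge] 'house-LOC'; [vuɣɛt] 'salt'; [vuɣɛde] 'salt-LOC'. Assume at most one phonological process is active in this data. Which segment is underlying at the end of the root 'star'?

/t/

The stem for 'star' ends in [t] in [ʒɔvɛt] but [d] in [ʒɔvɛde].
But 'boat' keeps [d] in both environments ([ɣɔlɛd], [ɣɔlɛde]), so there is no rule changing /d/ to [t] in isolation.
Therefore /t/ is basic and [d] is derived by intervocalic voicing (voiceless stops become voiced between vowels).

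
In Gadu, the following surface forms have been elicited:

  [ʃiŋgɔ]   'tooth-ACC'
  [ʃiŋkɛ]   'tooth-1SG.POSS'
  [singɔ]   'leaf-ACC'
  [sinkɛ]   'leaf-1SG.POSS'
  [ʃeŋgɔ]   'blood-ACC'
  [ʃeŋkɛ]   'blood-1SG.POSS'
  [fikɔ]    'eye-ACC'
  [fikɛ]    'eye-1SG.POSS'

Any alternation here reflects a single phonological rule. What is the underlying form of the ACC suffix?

/-gɔ/

The ACC suffix surfaces as [-gɔ] and [-kɔ], depending on the final segment of the stem.
The 1SG.POSS suffix, which begins with [k], is invariant after every stem; so [k] is not altered by any rule here.
The ACC suffix is therefore /-gɔ/ underlyingly, with post-vocalic devoicing: voiced stops become voiceless after a vowel.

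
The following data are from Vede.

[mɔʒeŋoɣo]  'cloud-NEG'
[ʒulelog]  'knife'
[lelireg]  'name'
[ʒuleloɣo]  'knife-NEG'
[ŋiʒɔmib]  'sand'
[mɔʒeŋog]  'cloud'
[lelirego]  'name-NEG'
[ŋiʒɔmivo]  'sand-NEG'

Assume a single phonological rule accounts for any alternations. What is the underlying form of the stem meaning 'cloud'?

/mɔʒeŋoɣ/

The stem for 'cloud' ends in [g] in [mɔʒeŋog] but [ɣ] in [mɔʒeŋoɣo].
If /g/ were underlying and a rule turned it into [ɣ] before the NEG suffix, 'name' would also alternate; but it has [g] in both [lelireg] and [lelirego].
So /ɣ/ is underlying, and a rule of word-final hardening — voiced fricatives become stops word-finally — gives [g].
The underlying form of 'cloud' is therefore /mɔʒeŋoɣ/.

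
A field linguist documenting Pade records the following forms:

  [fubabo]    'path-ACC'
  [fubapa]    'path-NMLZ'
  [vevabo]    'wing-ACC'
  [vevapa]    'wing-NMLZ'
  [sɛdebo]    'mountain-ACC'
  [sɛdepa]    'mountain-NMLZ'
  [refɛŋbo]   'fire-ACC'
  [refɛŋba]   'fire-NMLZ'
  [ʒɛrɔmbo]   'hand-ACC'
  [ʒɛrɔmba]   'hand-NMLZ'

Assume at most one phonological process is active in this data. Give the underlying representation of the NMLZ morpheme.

The NMLZ morpheme has two allomorphs, [-ba] and [-pa].
By contrast the ACC suffix keeps its initial [b] throughout — that segment must be underlying.
The NMLZ suffix is therefore /-pa/ underlyingly, with post-nasal voicing: voiceless stops become voiced after a nasal.

/-pa/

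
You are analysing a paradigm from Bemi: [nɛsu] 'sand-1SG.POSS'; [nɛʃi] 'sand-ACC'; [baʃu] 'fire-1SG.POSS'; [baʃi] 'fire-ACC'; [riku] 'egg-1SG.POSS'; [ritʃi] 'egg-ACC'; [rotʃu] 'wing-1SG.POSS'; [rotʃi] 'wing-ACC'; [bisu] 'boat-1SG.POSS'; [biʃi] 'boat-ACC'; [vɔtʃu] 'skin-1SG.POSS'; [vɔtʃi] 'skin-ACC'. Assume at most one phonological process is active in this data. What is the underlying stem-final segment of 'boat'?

/s/

In [bisu] and [biʃi] the final segment of 'boat' alternates: [s] ~ [ʃ].
The stem 'fire' ([baʃu], [baʃi]) shows [ʃ] unchanged in both environments, so [ʃ] cannot be basic with [s] derived before the 1SG.POSS suffix.
The underlying segment must be /s/; /k/ and /s/ become palato-alveolar [tʃ] and [ʃ] before a front vowel, yielding [ʃ] there.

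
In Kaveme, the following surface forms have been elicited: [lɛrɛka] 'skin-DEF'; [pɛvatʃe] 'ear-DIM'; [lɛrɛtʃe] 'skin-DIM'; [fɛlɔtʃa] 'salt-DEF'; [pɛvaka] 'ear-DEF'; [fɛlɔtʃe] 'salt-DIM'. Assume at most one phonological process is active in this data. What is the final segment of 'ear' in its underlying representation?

The root 'ear' surfaces as [pɛvaka] and [pɛvatʃe], with a stem-final [k] ~ [tʃ] alternation.
If /tʃ/ were underlying and a rule turned it into [k] before the DEF suffix, 'salt' would also alternate; but it has [tʃ] in both [fɛlɔtʃa] and [fɛlɔtʃe].
So /k/ is underlying, and a rule of palatalization before a front vowel — /k/ becomes palato-alveolar [tʃ] before a front vowel — gives [tʃ].

/k/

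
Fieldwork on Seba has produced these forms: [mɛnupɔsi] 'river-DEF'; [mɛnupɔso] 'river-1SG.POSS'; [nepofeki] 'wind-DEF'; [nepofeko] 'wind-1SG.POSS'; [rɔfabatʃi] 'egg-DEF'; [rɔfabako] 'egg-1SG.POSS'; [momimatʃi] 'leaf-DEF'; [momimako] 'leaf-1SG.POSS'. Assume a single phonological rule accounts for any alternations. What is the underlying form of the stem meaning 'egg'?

/rɔfabatʃ/

The root 'egg' surfaces as [rɔfabatʃi] and [rɔfabako], with a stem-final [tʃ] ~ [k] alternation.
The stem 'wind' ([nepofeki], [nepofeko]) shows [k] unchanged in both environments, so [k] cannot be basic with [tʃ] derived before the DEF suffix.
The underlying segment must be /tʃ/; palato-alveolar /tʃ/ becomes [k] when no front vowel follows, yielding [k] there.
So 'egg' = /rɔfabatʃ/.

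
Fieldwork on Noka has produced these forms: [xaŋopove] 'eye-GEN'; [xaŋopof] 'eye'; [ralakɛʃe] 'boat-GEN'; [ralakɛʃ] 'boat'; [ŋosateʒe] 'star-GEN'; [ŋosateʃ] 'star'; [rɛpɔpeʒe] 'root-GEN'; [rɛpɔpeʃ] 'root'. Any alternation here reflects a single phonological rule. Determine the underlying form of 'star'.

'star' shows [ʒ] ~ [ʃ] at the end of the stem ([ŋosateʒe] vs [ŋosateʃ]).
If /ʃ/ were underlying and a rule turned it into [ʒ] before the GEN suffix, 'boat' would also alternate; but it has [ʃ] in both [ralakɛʃe] and [ralakɛʃ].
The underlying segment must be /ʒ/; voiced obstruents become voiceless word-finally, yielding [ʃ] there.
The underlying form of 'star' is therefore /ŋosateʒ/.

/ŋosateʒ/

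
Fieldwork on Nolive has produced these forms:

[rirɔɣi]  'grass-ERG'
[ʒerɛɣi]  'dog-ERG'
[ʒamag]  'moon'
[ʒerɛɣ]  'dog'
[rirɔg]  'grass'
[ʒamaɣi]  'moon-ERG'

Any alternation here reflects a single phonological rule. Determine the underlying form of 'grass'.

/rirɔg/

In [rirɔɣi] and [rirɔg] the final segment of 'grass' alternates: [ɣ] ~ [g].
If /ɣ/ were underlying and a rule turned it into [g] in isolation, 'dog' would also alternate; but it has [ɣ] in both [ʒerɛɣi] and [ʒerɛɣ].
Therefore /g/ is basic and [ɣ] is derived by intervocalic spirantization (voiced stops become fricatives between vowels).
So 'grass' = /rirɔg/.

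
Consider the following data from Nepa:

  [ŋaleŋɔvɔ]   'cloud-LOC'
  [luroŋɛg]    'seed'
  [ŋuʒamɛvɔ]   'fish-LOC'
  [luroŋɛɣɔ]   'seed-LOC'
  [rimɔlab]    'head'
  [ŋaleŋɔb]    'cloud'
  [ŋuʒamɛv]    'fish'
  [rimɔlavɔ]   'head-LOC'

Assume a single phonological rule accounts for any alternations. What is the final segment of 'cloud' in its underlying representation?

'cloud' shows [b] ~ [v] at the end of the stem ([ŋaleŋɔb] vs [ŋaleŋɔvɔ]).
The stem 'fish' ([ŋuʒamɛv], [ŋuʒamɛvɔ]) shows [v] unchanged in both environments, so [v] cannot be basic with [b] derived in isolation.
The alternation reflects intervocalic spirantization: voiced stops become fricatives between vowels. /b/ is underlying.

/b/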